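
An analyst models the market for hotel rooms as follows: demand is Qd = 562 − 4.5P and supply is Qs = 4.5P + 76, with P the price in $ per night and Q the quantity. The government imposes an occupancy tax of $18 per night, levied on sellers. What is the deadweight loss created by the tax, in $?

Before the tax: set 562 − 4.5P = 4.5P + 76 → P* = $54, Q* = 319.
With the tax collected from sellers, supply shifts: Qs = 4.5(P − 18) + 76.
Solving gives Q = 278.5 with consumers paying $63 and sellers receiving $45 (the $18 wedge).
Quantity falls by |ΔQ| = |319 − 278.5| = 40.5.
DWL = ½ · t · |ΔQ| = ½ · 18 · 40.5 = $364.5.

Deadweight loss = $364.5.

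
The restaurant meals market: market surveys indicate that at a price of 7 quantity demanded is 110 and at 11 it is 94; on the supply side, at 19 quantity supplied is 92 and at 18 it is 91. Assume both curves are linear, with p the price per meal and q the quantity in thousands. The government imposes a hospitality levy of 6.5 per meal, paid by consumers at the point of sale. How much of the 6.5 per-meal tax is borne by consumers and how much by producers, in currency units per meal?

Consumers bear 1.3 per meal; producers bear 5.2 per meal.

Demand slope: (94 − 110)/(11 − 7) = -4, so qd = 138 − 4p.
Supply slope: (91 − 92)/(18 − 19) = 1, so qs = p + 73.
Before the tax: set 138 − 4p = p + 73 → p* = 13, q* = 86.
With the tax collected from consumers, demand (in seller-price terms) shifts: qd = 138 − 4(p + 6.5).
New equilibrium: consumers pay 14.3, producers receive 7.8, q = 80.8. (Wedge: pb − ps = 6.5.)
Burden on consumers: 1.3; on producers: 5.2. (They sum to 6.5.)
The less price-elastic side of the market bears the larger share of a per-unit tax.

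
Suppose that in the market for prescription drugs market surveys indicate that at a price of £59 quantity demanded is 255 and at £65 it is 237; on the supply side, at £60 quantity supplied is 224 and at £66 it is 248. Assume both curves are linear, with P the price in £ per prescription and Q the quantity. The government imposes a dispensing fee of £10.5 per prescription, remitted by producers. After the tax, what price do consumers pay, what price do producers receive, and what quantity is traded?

Consumers pay £70; producers receive £59.5; quantity = 222.

Demand slope: (237 − 255)/(65 − 59) = -3, so Qd = 432 − 3P.
Supply slope: (248 − 224)/(66 − 60) = 4, so Qs = 4P − 16.
Without the tax, 432 − 3P = 4P − 16 gives 7P = 448, so P* = £64 and Q* = 240.
With the tax collected from producers, supply shifts: Qs = 4(P − 10.5) − 16.
New equilibrium: consumers pay £70, producers receive £59.5, Q = 222. (Wedge: Pb − Ps = 10.5.)
The less price-elastic side of the market bears the larger share of a per-unit tax.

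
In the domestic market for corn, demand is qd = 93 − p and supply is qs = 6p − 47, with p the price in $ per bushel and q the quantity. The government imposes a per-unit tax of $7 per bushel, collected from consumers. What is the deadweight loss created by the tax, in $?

Before the tax: set 93 − p = 6p − 47 → p* = $20, q* = 73.
With the tax collected from consumers, demand (in seller-price terms) shifts: qd = 93 − (p + 7).
New equilibrium: consumers pay $26, sellers receive $19, q = 67. (Wedge: pb − ps = 7.)
Quantity falls by |ΔQ| = |73 − 67| = 6.
DWL = ½ · t · |ΔQ| = ½ · 7 · 6 = $21.

Deadweight loss = $21.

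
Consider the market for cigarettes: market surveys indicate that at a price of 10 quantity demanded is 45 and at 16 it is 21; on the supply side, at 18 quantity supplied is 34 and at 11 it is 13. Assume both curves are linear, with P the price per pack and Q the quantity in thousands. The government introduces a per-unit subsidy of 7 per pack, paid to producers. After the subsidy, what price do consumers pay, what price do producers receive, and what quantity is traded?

Demand slope: (21 − 45)/(16 − 10) = -4, so Qd = 85 − 4P.
Supply slope: (13 − 34)/(11 − 18) = 3, so Qs = 3P − 20.
Before the subsidy: set 85 − 4P = 3P − 20 → P* = 15, Q* = 25.
With a per-unit subsidy paid to producers, each receives P + 7 per unit sold, so supply becomes Qs = 3(P + 7) − 20.
New equilibrium: consumers pay 12, producers receive 19, Q = 37. (Wedge: Pb − Ps = −7.)

Consumers pay 12; producers receive 19; quantity = 37.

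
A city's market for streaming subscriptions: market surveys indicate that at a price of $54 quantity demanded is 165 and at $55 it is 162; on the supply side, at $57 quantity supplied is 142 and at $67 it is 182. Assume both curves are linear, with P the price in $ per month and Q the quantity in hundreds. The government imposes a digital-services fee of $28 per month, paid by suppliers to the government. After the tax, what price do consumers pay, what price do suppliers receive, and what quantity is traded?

Demand slope: (162 − 165)/(55 − 54) = -3, so Qd = 327 − 3P.
Supply slope: (182 − 142)/(67 − 57) = 4, so Qs = 4P − 86.
Before the tax: set 327 − 3P = 4P − 86 → P* = $59, Q* = 150.
With the tax collected from suppliers, supply shifts: Qs = 4(P − 28) − 86.
Solving gives Q = 102 with consumers paying $75 and suppliers receiving $47 (the $28 wedge).

Consumers pay $75; suppliers receive $47; quantity = 102.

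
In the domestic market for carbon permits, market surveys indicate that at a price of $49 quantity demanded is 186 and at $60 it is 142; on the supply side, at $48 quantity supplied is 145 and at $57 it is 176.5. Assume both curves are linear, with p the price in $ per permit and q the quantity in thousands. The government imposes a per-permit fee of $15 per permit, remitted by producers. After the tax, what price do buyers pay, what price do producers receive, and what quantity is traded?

Buyers pay $61; producers receive $46; quantity = 138.

Demand slope: (142 − 186)/(60 − 49) = -4, so qd = 382 − 4p.
Supply slope: (176.5 − 145)/(57 − 48) = 3.5, so qs = 3.5p − 23.
Before the tax: set 382 − 4p = 3.5p − 23 → p* = $54, q* = 166.
With the tax collected from producers, supply shifts: qs = 3.5(p − 15) − 23.
Solving gives q = 138 with buyers paying $61 and producers receiving $46 (the $15 wedge).
The less price-elastic side of the market bears the larger share of a per-unit tax.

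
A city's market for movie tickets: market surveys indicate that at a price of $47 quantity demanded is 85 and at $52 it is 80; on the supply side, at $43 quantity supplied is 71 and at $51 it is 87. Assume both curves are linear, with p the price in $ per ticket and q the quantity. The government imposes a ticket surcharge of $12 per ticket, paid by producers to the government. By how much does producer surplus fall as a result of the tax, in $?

Demand slope: (80 − 85)/(52 − 47) = -1, so qd = 132 − p.
Supply slope: (87 − 71)/(51 − 43) = 2, so qs = 2p − 15.
Before the tax: set 132 − p = 2p − 15 → p* = $49, q* = 83.
With the tax collected from producers, supply shifts: qs = 2(p − 12) − 15.
New equilibrium: consumers pay $57, producers receive $45, q = 75. (Wedge: pb − ps = 12.)
ΔPS is the trapezoid between Q = 75 and Q = 83 of height $4: ½ · (83 + 75) · 4 = $316.

Producer surplus falls by $316.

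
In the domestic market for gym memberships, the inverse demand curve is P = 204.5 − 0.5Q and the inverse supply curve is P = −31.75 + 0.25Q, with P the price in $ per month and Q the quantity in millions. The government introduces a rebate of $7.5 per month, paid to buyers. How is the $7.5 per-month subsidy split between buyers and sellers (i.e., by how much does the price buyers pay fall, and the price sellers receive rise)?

Inverting to Q(P) form: Qd = 409 − 2P; Qs = 4P + 127.
Without the subsidy, 409 − 2P = 4P + 127 gives 6P = 282, so P* = $47 and Q* = 315.
With a per-unit subsidy paid to buyers, each effectively pays P − 7.5, so demand becomes Qd = 409 − 2(P − 7.5).
Solving gives Q = 325 with buyers paying $42 and sellers receiving $49.5 (the $7.5 wedge).
Gain to buyers: $5; to sellers: $2.5. (They sum to $7.5.)

Buyers gain $5 per month; sellers gain $2.5 per month.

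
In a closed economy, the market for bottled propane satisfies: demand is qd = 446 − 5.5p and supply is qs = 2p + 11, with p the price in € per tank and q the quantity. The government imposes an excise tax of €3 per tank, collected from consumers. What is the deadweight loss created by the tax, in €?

Before the tax: set 446 − 5.5p = 2p + 11 → p* = €58, q* = 127.
With the tax collected from consumers, demand (in seller-price terms) shifts: qd = 446 − 5.5(p + 3).
New equilibrium: consumers pay €58.8, sellers receive €55.8, q = 122.6. (Wedge: pb − ps = 3.)
Quantity falls by |ΔQ| = |127 − 122.6| = 4.4.
DWL = ½ · t · |ΔQ| = ½ · 3 · 4.4 = €6.6.

Deadweight loss = €6.6.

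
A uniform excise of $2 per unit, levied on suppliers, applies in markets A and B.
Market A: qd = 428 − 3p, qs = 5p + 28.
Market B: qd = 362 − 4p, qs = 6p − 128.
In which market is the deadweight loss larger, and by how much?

Market A: pre-tax p* = $50, q* = 278; post-tax q = 274.25; deadweight loss = $3.75.
Market B: pre-tax p* = $49, q* = 166; post-tax q = 161.2; deadweight loss = $4.8.
Difference: $3.75 vs $4.8 → market B is larger by $1.05.

Market B, by $1.05.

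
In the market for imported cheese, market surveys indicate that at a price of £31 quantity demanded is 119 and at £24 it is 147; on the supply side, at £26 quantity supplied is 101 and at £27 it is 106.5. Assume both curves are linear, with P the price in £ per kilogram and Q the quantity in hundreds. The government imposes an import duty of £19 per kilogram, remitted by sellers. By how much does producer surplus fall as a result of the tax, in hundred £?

Producer surplus falls by £808 hundred.

Demand slope: (147 − 119)/(24 − 31) = -4, so Qd = 243 − 4P.
Supply slope: (106.5 − 101)/(27 − 26) = 5.5, so Qs = 5.5P − 42.
Before the tax: set 243 − 4P = 5.5P − 42 → P* = £30, Q* = 123.
With the tax collected from sellers, supply shifts: Qs = 5.5(P − 19) − 42.
New equilibrium: consumers pay £41, sellers receive £22, Q = 79. (Wedge: Pb − Ps = 19.)
ΔPS is the trapezoid between Q = 79 and Q = 123 of height £8: ½ · (123 + 79) · 8 = £808.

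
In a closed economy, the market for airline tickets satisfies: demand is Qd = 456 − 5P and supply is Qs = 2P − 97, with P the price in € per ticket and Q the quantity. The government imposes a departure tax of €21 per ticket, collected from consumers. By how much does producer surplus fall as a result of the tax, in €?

Without the tax, 456 − 5P = 2P − 97 gives 7P = 553, so P* = €79 and Q* = 61.
With the tax collected from consumers, demand (in seller-price terms) shifts: Qd = 456 − 5(P + 21).
New equilibrium: consumers pay €85, producers receive €64, Q = 31. (Wedge: Pb − Ps = 21.)
ΔPS is the trapezoid between Q = 31 and Q = 61 of height €15: ½ · (61 + 31) · 15 = €690.

Producer surplus falls by €690.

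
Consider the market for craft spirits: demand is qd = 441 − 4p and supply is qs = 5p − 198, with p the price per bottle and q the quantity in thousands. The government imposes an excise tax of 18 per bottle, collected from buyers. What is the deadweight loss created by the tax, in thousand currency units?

Without the tax, 441 − 4p = 5p − 198 gives 9p = 639, so p* = 71 and q* = 157.
With the tax collected from buyers, demand (in seller-price terms) shifts: qd = 441 − 4(p + 18).
New equilibrium: buyers pay 81, sellers receive 63, q = 117. (Wedge: pb − ps = 18.)
Quantity falls by |ΔQ| = |157 − 117| = 40.
DWL = ½ · t · |ΔQ| = ½ · 18 · 40 = 360.

Deadweight loss = 360 thousand.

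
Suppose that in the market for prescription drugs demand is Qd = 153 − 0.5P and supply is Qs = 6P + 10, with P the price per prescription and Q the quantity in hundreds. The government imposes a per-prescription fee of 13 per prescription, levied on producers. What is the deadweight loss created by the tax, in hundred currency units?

Deadweight loss = 39 hundred.

Without the tax, 153 − 0.5P = 6P + 10 gives 6.5P = 143, so P* = 22 and Q* = 142.
With the tax collected from producers, supply shifts: Qs = 6(P − 13) + 10.
Solving gives Q = 136 with buyers paying 34 and producers receiving 21 (the 13 wedge).
Quantity falls by |ΔQ| = |142 − 136| = 6.
DWL = ½ · t · |ΔQ| = ½ · 13 · 6 = 39.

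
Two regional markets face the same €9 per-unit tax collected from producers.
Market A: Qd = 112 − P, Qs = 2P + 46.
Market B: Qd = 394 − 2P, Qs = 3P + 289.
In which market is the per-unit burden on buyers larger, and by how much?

Market A, by €0.6.

Market A: pre-tax P* = €22, Q* = 90; post-tax Q = 84; per-unit burden on buyers = €6.
Market B: pre-tax P* = €21, Q* = 352; post-tax Q = 341.2; per-unit burden on buyers = €5.4.
Difference: €6 vs €5.4 → market A is larger by €0.6.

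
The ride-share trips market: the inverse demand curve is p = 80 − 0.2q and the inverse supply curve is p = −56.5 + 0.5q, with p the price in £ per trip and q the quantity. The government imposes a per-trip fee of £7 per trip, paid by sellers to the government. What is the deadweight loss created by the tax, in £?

Deadweight loss = £35.

Rewrite in direct form: qd = 400 − 5p and qs = 2p + 113.
Without the tax, 400 − 5p = 2p + 113 gives 7p = 287, so p* = £41 and q* = 195.
With the tax collected from sellers, supply shifts: qs = 2(p − 7) + 113.
New equilibrium: consumers pay £43, sellers receive £36, q = 185. (Wedge: pb − ps = 7.)
Quantity falls by |ΔQ| = |195 − 185| = 10.
DWL = ½ · t · |ΔQ| = ½ · 7 · 10 = £35.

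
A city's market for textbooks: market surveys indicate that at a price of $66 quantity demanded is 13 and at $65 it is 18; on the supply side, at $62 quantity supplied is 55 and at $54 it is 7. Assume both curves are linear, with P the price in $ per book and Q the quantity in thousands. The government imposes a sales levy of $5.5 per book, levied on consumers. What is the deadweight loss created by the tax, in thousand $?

Demand slope: (18 − 13)/(65 − 66) = -5, so Qd = 343 − 5P.
Supply slope: (7 − 55)/(54 − 62) = 6, so Qs = 6P − 317.
Without the tax, 343 − 5P = 6P − 317 gives 11P = 660, so P* = $60 and Q* = 43.
With the tax collected from consumers, demand (in seller-price terms) shifts: Qd = 343 − 5(P + 5.5).
New equilibrium: consumers pay $63, producers receive $57.5, Q = 28. (Wedge: Pb − Ps = 5.5.)
Quantity falls by |ΔQ| = |43 − 28| = 15.
DWL = ½ · t · |ΔQ| = ½ · 5.5 · 15 = $41.25.

Deadweight loss = $41.25 thousand.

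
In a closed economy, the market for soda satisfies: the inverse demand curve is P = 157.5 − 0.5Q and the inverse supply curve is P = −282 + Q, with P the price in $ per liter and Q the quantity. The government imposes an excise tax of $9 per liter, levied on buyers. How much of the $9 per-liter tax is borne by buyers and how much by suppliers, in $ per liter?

Inverting to Q(P) form: Qd = 315 − 2P; Qs = P + 282.
Before the tax: set 315 − 2P = P + 282 → P* = $11, Q* = 293.
With the tax collected from buyers, demand (in seller-price terms) shifts: Qd = 315 − 2(P + 9).
Solving gives Q = 287 with buyers paying $14 and suppliers receiving $5 (the $9 wedge).
Burden on buyers: $3; on suppliers: $6. (They sum to $9.)
The less price-elastic side of the market bears the larger share of a per-unit tax.

Buyers bear $3 per liter; suppliers bear $6 per liter.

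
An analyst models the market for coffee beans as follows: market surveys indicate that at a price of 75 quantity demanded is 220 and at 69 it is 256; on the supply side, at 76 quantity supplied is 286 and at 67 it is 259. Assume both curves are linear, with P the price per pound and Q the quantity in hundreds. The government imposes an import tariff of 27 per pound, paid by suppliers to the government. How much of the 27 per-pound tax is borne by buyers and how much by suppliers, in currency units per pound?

Buyers bear 9 per pound; suppliers bear 18 per pound.

Demand slope: (256 − 220)/(69 − 75) = -6, so Qd = 670 − 6P.
Supply slope: (259 − 286)/(67 − 76) = 3, so Qs = 3P + 58.
Without the tax, 670 − 6P = 3P + 58 gives 9P = 612, so P* = 68 and Q* = 262.
With the tax collected from suppliers, supply shifts: Qs = 3(P − 27) + 58.
Solving gives Q = 208 with buyers paying 77 and suppliers receiving 50 (the 27 wedge).
Burden on buyers: 9; on suppliers: 18. (They sum to 27.)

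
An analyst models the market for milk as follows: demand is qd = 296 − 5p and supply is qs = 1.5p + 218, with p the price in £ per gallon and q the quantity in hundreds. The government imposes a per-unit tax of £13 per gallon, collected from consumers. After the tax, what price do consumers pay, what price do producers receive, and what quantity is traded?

Before the tax: set 296 − 5p = 1.5p + 218 → p* = £12, q* = 236.
With the tax collected from consumers, demand (in seller-price terms) shifts: qd = 296 − 5(p + 13).
New equilibrium: consumers pay £15, producers receive £2, q = 221. (Wedge: pb − ps = 13.)

Consumers pay £15; producers receive £2; quantity = 221.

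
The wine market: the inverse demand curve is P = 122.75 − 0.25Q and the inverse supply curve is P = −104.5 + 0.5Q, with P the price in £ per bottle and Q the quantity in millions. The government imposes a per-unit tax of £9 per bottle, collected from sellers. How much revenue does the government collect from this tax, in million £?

Tax revenue = £2619 million.

Rewrite in direct form: Qd = 491 − 4P and Qs = 2P + 209.
Without the tax, 491 − 4P = 2P + 209 gives 6P = 282, so P* = £47 and Q* = 303.
With the tax collected from sellers, supply shifts: Qs = 2(P − 9) + 209.
New equilibrium: consumers pay £50, sellers receive £41, Q = 291. (Wedge: Pb − Ps = 9.)
Revenue = t · Q = 9 · 291 = £2619.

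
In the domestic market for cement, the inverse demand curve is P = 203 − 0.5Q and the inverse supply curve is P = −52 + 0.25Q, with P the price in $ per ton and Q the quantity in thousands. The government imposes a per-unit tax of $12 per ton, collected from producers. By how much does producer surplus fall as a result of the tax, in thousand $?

Producer surplus falls by $1328 thousand.

Rewrite in direct form: Qd = 406 − 2P and Qs = 4P + 208.
Before the tax: set 406 − 2P = 4P + 208 → P* = $33, Q* = 340.
With the tax collected from producers, supply shifts: Qs = 4(P − 12) + 208.
Solving gives Q = 324 with consumers paying $41 and producers receiving $29 (the $12 wedge).
ΔPS is the trapezoid between Q = 324 and Q = 340 of height $4: ½ · (340 + 324) · 4 = $1328.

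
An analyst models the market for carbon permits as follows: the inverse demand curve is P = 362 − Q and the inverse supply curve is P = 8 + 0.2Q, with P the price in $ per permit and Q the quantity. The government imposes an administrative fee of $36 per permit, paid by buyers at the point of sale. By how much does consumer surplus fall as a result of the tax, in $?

Rewrite in direct form: Qd = 362 − P and Qs = 5P − 40.
Before the tax: set 362 − P = 5P − 40 → P* = $67, Q* = 295.
With the tax collected from buyers, demand (in seller-price terms) shifts: Qd = 362 − (P + 36).
New equilibrium: buyers pay $97, suppliers receive $61, Q = 265. (Wedge: Pb − Ps = 36.)
ΔCS is the trapezoid between Q = 265 and Q = 295 of height $30: ½ · (295 + 265) · 30 = $8400.

Consumer surplus falls by $8400.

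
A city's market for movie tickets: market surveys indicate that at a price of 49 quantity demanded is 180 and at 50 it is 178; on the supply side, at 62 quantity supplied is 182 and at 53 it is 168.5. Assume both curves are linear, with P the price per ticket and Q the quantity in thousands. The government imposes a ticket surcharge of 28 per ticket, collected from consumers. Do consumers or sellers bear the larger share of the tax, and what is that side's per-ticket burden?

Demand slope: (178 − 180)/(50 − 49) = -2, so Qd = 278 − 2P.
Supply slope: (168.5 − 182)/(53 − 62) = 1.5, so Qs = 1.5P + 89.
Before the tax: set 278 − 2P = 1.5P + 89 → P* = 54, Q* = 170.
With the tax collected from consumers, demand (in seller-price terms) shifts: Qd = 278 − 2(P + 28).
New equilibrium: consumers pay 66, sellers receive 38, Q = 146. (Wedge: Pb − Ps = 28.)
Per-ticket burden: consumers 12, sellers 16.
Sellers take the larger share because supply is less price-elastic here (demand slope 2 vs supply slope 1.5).

Sellers bear the larger share: 16 per ticket.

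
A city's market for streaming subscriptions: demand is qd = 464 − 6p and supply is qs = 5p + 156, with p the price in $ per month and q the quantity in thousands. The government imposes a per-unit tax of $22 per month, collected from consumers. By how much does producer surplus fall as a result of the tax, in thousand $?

Producer surplus falls by $3192 thousand.

Before the tax: set 464 − 6p = 5p + 156 → p* = $28, q* = 296.
With the tax collected from consumers, demand (in seller-price terms) shifts: qd = 464 − 6(p + 22).
New equilibrium: consumers pay $38, suppliers receive $16, q = 236. (Wedge: pb − ps = 22.)
ΔPS is the trapezoid between Q = 236 and Q = 296 of height $12: ½ · (296 + 236) · 12 = $3192.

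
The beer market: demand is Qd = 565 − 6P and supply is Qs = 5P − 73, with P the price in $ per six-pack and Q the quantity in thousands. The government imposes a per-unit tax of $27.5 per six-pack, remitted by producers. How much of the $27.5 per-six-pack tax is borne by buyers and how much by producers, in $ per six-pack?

Before the tax: set 565 − 6P = 5P − 73 → P* = $58, Q* = 217.
With the tax collected from producers, supply shifts: Qs = 5(P − 27.5) − 73.
New equilibrium: buyers pay $70.5, producers receive $43, Q = 142. (Wedge: Pb − Ps = 27.5.)
Burden on buyers: $12.5; on producers: $15. (They sum to $27.5.)
The less price-elastic side of the market bears the larger share of a per-unit tax.

Buyers bear $12.5 per six-pack; producers bear $15 per six-pack.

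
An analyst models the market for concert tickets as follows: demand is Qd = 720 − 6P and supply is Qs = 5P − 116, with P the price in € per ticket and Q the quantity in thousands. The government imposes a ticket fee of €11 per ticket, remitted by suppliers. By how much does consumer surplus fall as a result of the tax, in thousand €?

Before the tax: set 720 − 6P = 5P − 116 → P* = €76, Q* = 264.
With the tax collected from suppliers, supply shifts: Qs = 5(P − 11) − 116.
New equilibrium: buyers pay €81, suppliers receive €70, Q = 234. (Wedge: Pb − Ps = 11.)
ΔCS is the trapezoid between Q = 234 and Q = 264 of height €5: ½ · (264 + 234) · 5 = €1245.

Consumer surplus falls by €1245 thousand.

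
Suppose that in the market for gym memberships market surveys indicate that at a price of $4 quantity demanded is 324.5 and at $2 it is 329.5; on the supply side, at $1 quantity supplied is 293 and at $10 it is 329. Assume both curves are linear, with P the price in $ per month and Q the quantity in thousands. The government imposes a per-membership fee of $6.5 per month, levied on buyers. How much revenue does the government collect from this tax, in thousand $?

Demand slope: (329.5 − 324.5)/(2 − 4) = -2.5, so Qd = 334.5 − 2.5P.
Supply slope: (329 − 293)/(10 − 1) = 4, so Qs = 4P + 289.
Before the tax: set 334.5 − 2.5P = 4P + 289 → P* = $7, Q* = 317.
With the tax collected from buyers, demand (in seller-price terms) shifts: Qd = 334.5 − 2.5(P + 6.5).
Solving gives Q = 307 with buyers paying $11 and producers receiving $4.5 (the $6.5 wedge).
Revenue = t · Q = 6.5 · 307 = $1995.5.

Tax revenue = $1995.5 thousand.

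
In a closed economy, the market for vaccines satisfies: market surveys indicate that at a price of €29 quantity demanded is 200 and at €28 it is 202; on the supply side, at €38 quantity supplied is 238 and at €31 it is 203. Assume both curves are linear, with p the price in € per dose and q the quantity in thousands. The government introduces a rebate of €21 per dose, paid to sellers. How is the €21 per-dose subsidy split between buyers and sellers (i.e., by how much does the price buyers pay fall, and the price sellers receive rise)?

Buyers gain €15 per dose; sellers gain €6 per dose.

Demand slope: (202 − 200)/(28 − 29) = -2, so qd = 258 − 2p.
Supply slope: (203 − 238)/(31 − 38) = 5, so qs = 5p + 48.
Without the subsidy, 258 − 2p = 5p + 48 gives 7p = 210, so p* = €30 and q* = 198.
With a per-unit subsidy paid to sellers, each receives p + 21 per unit sold, so supply becomes qs = 5(p + 21) + 48.
New equilibrium: buyers pay €15, sellers receive €36, q = 228. (Wedge: pb − ps = −21.)
Gain to buyers: €15; to sellers: €6. (They sum to €21.)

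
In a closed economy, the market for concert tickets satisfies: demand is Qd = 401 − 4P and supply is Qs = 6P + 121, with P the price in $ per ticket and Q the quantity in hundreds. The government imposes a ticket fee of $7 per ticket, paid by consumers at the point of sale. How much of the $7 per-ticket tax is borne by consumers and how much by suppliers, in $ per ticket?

Before the tax: set 401 − 4P = 6P + 121 → P* = $28, Q* = 289.
With the tax collected from consumers, demand (in seller-price terms) shifts: Qd = 401 − 4(P + 7).
Solving gives Q = 272.2 with consumers paying $32.2 and suppliers receiving $25.2 (the $7 wedge).
Burden on consumers: $4.2; on suppliers: $2.8. (They sum to $7.)

Consumers bear $4.2 per ticket; suppliers bear $2.8 per ticket.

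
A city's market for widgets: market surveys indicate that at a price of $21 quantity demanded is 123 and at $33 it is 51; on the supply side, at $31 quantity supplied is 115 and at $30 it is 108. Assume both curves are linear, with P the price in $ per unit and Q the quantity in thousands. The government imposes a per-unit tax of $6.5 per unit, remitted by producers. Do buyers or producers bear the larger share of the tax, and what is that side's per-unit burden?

Buyers bear the larger share: $3.5 per unit.

Demand slope: (51 − 123)/(33 − 21) = -6, so Qd = 249 − 6P.
Supply slope: (108 − 115)/(30 − 31) = 7, so Qs = 7P − 102.
Without the tax, 249 − 6P = 7P − 102 gives 13P = 351, so P* = $27 and Q* = 87.
With the tax collected from producers, supply shifts: Qs = 7(P − 6.5) − 102.
Solving gives Q = 66 with buyers paying $30.5 and producers receiving $24 (the $6.5 wedge).
Per-unit burden: buyers $3.5, producers $3.
Buyers take the larger share because demand is less price-elastic here (demand slope 6 vs supply slope 7).
The less price-elastic side of the market bears the larger share of a per-unit tax.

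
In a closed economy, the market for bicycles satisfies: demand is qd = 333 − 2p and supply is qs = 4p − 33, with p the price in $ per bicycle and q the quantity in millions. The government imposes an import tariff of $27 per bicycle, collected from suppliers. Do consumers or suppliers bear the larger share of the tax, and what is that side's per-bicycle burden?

Before the tax: set 333 − 2p = 4p − 33 → p* = $61, q* = 211.
With the tax collected from suppliers, supply shifts: qs = 4(p − 27) − 33.
New equilibrium: consumers pay $79, suppliers receive $52, q = 175. (Wedge: pb − ps = 27.)
Per-bicycle burden: consumers $18, suppliers $9.
Consumers take the larger share because demand is less price-elastic here (demand slope 2 vs supply slope 4).

Consumers bear the larger share: $18 per bicycle.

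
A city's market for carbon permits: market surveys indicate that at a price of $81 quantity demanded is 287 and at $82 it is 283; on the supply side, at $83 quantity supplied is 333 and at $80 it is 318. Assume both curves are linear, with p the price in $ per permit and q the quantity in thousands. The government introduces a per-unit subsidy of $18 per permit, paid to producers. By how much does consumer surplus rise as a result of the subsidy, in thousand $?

Demand slope: (283 − 287)/(82 − 81) = -4, so qd = 611 − 4p.
Supply slope: (318 − 333)/(80 − 83) = 5, so qs = 5p − 82.
Before the subsidy: set 611 − 4p = 5p − 82 → p* = $77, q* = 303.
With a per-unit subsidy paid to producers, each receives p + 18 per unit sold, so supply becomes qs = 5(p + 18) − 82.
New equilibrium: buyers pay $67, producers receive $85, q = 343. (Wedge: pb − ps = −18.)
ΔCS is the trapezoid between Q = 343 and Q = 303 of height $10: ½ · (303 + 343) · 10 = $3230.

Consumer surplus rises by $3230 thousand.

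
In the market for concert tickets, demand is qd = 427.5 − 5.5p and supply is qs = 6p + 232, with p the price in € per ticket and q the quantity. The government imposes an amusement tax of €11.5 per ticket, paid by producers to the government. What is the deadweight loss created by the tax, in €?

Deadweight loss = €189.75.

Before the tax: set 427.5 − 5.5p = 6p + 232 → p* = €17, q* = 334.
With the tax collected from producers, supply shifts: qs = 6(p − 11.5) + 232.
New equilibrium: consumers pay €23, producers receive €11.5, q = 301. (Wedge: pb − ps = 11.5.)
Quantity falls by |ΔQ| = |334 − 301| = 33.
DWL = ½ · t · |ΔQ| = ½ · 11.5 · 33 = €189.75.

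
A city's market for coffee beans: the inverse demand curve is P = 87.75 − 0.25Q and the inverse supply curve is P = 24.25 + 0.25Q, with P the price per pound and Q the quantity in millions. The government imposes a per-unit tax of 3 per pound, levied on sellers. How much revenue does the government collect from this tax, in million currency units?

Tax revenue = 363 million.

Rewrite in direct form: Qd = 351 − 4P and Qs = 4P − 97.
Without the tax, 351 − 4P = 4P − 97 gives 8P = 448, so P* = 56 and Q* = 127.
With the tax collected from sellers, supply shifts: Qs = 4(P − 3) − 97.
New equilibrium: buyers pay 57.5, sellers receive 54.5, Q = 121. (Wedge: Pb − Ps = 3.)
Revenue = t · Q = 3 · 121 = 363.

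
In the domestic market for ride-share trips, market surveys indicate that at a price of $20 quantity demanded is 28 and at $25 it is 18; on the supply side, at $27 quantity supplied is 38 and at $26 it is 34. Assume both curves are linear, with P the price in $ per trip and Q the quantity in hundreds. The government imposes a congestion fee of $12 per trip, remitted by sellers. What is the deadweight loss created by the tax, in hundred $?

Deadweight loss = $96 hundred.

Demand slope: (18 − 28)/(25 − 20) = -2, so Qd = 68 − 2P.
Supply slope: (34 − 38)/(26 − 27) = 4, so Qs = 4P − 70.
Without the tax, 68 − 2P = 4P − 70 gives 6P = 138, so P* = $23 and Q* = 22.
With the tax collected from sellers, supply shifts: Qs = 4(P − 12) − 70.
Solving gives Q = 6 with buyers paying $31 and sellers receiving $19 (the $12 wedge).
Quantity falls by |ΔQ| = |22 − 6| = 16.
DWL = ½ · t · |ΔQ| = ½ · 12 · 16 = $96.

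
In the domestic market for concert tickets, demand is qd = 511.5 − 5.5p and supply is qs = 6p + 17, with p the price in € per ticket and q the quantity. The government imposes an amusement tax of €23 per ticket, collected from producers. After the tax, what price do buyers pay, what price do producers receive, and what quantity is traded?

Without the tax, 511.5 − 5.5p = 6p + 17 gives 11.5p = 494.5, so p* = €43 and q* = 275.
With the tax collected from producers, supply shifts: qs = 6(p − 23) + 17.
Solving gives q = 209 with buyers paying €55 and producers receiving €32 (the €23 wedge).
The less price-elastic side of the market bears the larger share of a per-unit tax.

Buyers pay €55; producers receive €32; quantity = 209.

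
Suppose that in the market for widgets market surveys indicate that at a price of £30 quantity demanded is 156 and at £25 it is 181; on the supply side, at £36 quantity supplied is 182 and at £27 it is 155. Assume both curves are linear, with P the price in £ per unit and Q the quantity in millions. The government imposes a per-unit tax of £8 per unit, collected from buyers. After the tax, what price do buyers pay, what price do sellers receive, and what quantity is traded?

Buyers pay £32; sellers receive £24; quantity = 146.

Demand slope: (181 − 156)/(25 − 30) = -5, so Qd = 306 − 5P.
Supply slope: (155 − 182)/(27 − 36) = 3, so Qs = 3P + 74.
Before the tax: set 306 − 5P = 3P + 74 → P* = £29, Q* = 161.
With the tax collected from buyers, demand (in seller-price terms) shifts: Qd = 306 − 5(P + 8).
New equilibrium: buyers pay £32, sellers receive £24, Q = 146. (Wedge: Pb − Ps = 8.)
The less price-elastic side of the market bears the larger share of a per-unit tax.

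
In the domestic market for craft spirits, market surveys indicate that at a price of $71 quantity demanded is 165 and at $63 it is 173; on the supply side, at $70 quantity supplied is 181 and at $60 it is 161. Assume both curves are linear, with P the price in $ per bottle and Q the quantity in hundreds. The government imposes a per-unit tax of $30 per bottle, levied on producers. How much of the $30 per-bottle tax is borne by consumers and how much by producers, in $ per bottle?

Consumers bear $20 per bottle; producers bear $10 per bottle.

Demand slope: (173 − 165)/(63 − 71) = -1, so Qd = 236 − P.
Supply slope: (161 − 181)/(60 − 70) = 2, so Qs = 2P + 41.
Without the tax, 236 − P = 2P + 41 gives 3P = 195, so P* = $65 and Q* = 171.
With the tax collected from producers, supply shifts: Qs = 2(P − 30) + 41.
New equilibrium: consumers pay $85, producers receive $55, Q = 151. (Wedge: Pb − Ps = 30.)
Burden on consumers: $20; on producers: $10. (They sum to $30.)
The less price-elastic side of the market bears the larger share of a per-unit tax.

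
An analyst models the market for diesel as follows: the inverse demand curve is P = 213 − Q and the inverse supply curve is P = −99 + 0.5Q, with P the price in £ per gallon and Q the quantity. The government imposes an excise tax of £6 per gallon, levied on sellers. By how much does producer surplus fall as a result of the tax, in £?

Producer surplus falls by £412.

Rewrite in direct form: Qd = 213 − P and Qs = 2P + 198.
Before the tax: set 213 − P = 2P + 198 → P* = £5, Q* = 208.
With the tax collected from sellers, supply shifts: Qs = 2(P − 6) + 198.
New equilibrium: consumers pay £9, sellers receive £3, Q = 204. (Wedge: Pb − Ps = 6.)
ΔPS is the trapezoid between Q = 204 and Q = 208 of height £2: ½ · (208 + 204) · 2 = £412.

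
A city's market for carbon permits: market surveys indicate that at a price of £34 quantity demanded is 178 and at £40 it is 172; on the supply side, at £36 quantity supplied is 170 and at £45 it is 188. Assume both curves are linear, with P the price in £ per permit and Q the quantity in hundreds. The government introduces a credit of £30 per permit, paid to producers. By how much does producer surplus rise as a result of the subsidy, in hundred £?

Demand slope: (172 − 178)/(40 − 34) = -1, so Qd = 212 − P.
Supply slope: (188 − 170)/(45 − 36) = 2, so Qs = 2P + 98.
Before the subsidy: set 212 − P = 2P + 98 → P* = £38, Q* = 174.
With a per-unit subsidy paid to producers, each receives P + 30 per unit sold, so supply becomes Qs = 2(P + 30) + 98.
Solving gives Q = 194 with buyers paying £18 and producers receiving £48 (the £30 wedge).
ΔPS is the trapezoid between Q = 194 and Q = 174 of height £10: ½ · (174 + 194) · 10 = £1840.

Producer surplus rises by £1840 hundred.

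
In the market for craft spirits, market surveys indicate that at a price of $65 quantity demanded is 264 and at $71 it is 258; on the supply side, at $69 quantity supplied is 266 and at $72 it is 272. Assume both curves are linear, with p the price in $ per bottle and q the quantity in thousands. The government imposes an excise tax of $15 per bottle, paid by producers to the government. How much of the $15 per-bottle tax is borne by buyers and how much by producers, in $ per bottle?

Demand slope: (258 − 264)/(71 − 65) = -1, so qd = 329 − p.
Supply slope: (272 − 266)/(72 − 69) = 2, so qs = 2p + 128.
Without the tax, 329 − p = 2p + 128 gives 3p = 201, so p* = $67 and q* = 262.
With the tax collected from producers, supply shifts: qs = 2(p − 15) + 128.
New equilibrium: buyers pay $77, producers receive $62, q = 252. (Wedge: pb − ps = 15.)
Burden on buyers: $10; on producers: $5. (They sum to $15.)
The less price-elastic side of the market bears the larger share of a per-unit tax.

Buyers bear $10 per bottle; producers bear $5 per bottle.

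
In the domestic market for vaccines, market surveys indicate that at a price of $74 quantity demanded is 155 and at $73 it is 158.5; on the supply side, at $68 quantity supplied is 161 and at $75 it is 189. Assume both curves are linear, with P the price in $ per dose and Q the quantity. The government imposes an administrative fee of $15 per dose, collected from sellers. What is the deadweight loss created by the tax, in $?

Deadweight loss = $210.

Demand slope: (158.5 − 155)/(73 − 74) = -3.5, so Qd = 414 − 3.5P.
Supply slope: (189 − 161)/(75 − 68) = 4, so Qs = 4P − 111.
Without the tax, 414 − 3.5P = 4P − 111 gives 7.5P = 525, so P* = $70 and Q* = 169.
With the tax collected from sellers, supply shifts: Qs = 4(P − 15) − 111.
New equilibrium: consumers pay $78, sellers receive $63, Q = 141. (Wedge: Pb − Ps = 15.)
Quantity falls by |ΔQ| = |169 − 141| = 28.
DWL = ½ · t · |ΔQ| = ½ · 15 · 28 = $210.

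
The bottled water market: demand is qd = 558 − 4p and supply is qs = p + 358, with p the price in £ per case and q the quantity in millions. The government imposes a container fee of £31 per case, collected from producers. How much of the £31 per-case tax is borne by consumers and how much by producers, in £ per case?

Before the tax: set 558 − 4p = p + 358 → p* = £40, q* = 398.
With the tax collected from producers, supply shifts: qs = (p − 31) + 358.
New equilibrium: consumers pay £46.2, producers receive £15.2, q = 373.2. (Wedge: pb − ps = 31.)
Burden on consumers: £6.2; on producers: £24.8. (They sum to £31.)
The less price-elastic side of the market bears the larger share of a per-unit tax.

Consumers bear £6.2 per case; producers bear £24.8 per case.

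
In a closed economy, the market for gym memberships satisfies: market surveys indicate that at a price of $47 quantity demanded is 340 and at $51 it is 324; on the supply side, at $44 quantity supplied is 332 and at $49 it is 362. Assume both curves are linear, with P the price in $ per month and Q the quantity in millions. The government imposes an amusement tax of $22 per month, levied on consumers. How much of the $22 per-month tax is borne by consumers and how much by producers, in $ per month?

Demand slope: (324 − 340)/(51 − 47) = -4, so Qd = 528 − 4P.
Supply slope: (362 − 332)/(49 − 44) = 6, so Qs = 6P + 68.
Without the tax, 528 − 4P = 6P + 68 gives 10P = 460, so P* = $46 and Q* = 344.
With the tax collected from consumers, demand (in seller-price terms) shifts: Qd = 528 − 4(P + 22).
New equilibrium: consumers pay $59.2, producers receive $37.2, Q = 291.2. (Wedge: Pb − Ps = 22.)
Burden on consumers: $13.2; on producers: $8.8. (They sum to $22.)
The less price-elastic side of the market bears the larger share of a per-unit tax.

Consumers bear $13.2 per month; producers bear $8.8 per month.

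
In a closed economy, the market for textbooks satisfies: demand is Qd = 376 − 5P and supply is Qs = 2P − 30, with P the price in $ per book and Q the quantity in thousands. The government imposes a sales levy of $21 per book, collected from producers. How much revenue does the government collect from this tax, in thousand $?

Tax revenue = $1176 thousand.

Before the tax: set 376 − 5P = 2P − 30 → P* = $58, Q* = 86.
With the tax collected from producers, supply shifts: Qs = 2(P − 21) − 30.
Solving gives Q = 56 with consumers paying $64 and producers receiving $43 (the $21 wedge).
Revenue = t · Q = 21 · 56 = $1176.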